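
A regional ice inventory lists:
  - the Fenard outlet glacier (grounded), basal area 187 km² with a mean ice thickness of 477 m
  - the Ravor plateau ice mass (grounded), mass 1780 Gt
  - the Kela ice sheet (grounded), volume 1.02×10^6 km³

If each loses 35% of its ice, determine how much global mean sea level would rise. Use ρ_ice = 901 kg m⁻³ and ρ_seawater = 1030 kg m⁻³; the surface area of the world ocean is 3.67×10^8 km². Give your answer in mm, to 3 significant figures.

≈ 853 mm

Fenard: ice volume = 187 km² × 477 m = 89.20 km³; 0.35 × 89.20 × (901/1030) = 27.31 km³ of water.
Ravor: 0.35 × 1780 Gt = 6.230×10^14 kg; dividing by ρ_w = 1030 kg m⁻³ gives 6.049×10^11 m³ of water.
Kela: 0.35 × 1.02×10^6 km³ × (901/1030) = 3.123×10^5 km³ of water.
Total added water ≈ 3.129×10^14 m³ over 3.67×10^14 m² → Δh = 0.853 m = 853 mm.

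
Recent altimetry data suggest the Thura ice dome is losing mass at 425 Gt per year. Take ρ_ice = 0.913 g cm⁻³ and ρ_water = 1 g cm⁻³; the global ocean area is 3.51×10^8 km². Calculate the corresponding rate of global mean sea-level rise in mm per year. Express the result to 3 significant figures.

≈ 1.21 mm/yr

ρ_w = 1 g cm⁻³ = 1000 kg m⁻³. Annual water volume added = 425 Gt / ρ_w = 4.250×10^14 kg / 1000 kg m⁻³ = 4.250×10^11 m³.
Δh per year = 4.250×10^11 / 3.51×10^14 = 1.21×10^-3 m = 1.21 mm.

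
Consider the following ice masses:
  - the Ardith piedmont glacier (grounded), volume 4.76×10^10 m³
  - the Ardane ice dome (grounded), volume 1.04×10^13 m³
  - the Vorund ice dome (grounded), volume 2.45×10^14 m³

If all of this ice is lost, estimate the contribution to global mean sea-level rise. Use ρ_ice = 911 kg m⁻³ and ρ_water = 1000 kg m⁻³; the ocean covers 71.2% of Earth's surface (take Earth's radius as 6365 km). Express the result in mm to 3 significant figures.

≈ 642 mm

Ardith: 4.76×10^10 m³ × (911/1000) = 4.336×10^10 m³ of water.
Ardane: 1.04×10^13 m³ × (911/1000) = 9.474×10^12 m³ of water.
Vorund: 2.45×10^14 m³ × (911/1000) = 2.232×10^14 m³ of water.
Total added water ≈ 2.327×10^14 m³ over 3.62×10^14 m² → Δh = 0.642 m = 642 mm.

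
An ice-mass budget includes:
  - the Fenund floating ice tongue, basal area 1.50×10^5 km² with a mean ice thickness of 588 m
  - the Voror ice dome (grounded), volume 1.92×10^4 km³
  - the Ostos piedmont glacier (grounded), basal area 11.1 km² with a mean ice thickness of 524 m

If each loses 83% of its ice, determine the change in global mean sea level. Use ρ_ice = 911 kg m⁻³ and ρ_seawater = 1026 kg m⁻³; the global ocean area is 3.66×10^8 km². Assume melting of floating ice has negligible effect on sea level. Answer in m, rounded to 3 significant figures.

The Fenund floating ice tongue is floating and already displaces its own weight of water, so its melt adds essentially nothing to sea level.
Voror: 0.83 × 1.92×10^4 km³ × (911/1026) = 1.415×10^4 km³ of water.
Ostos: ice volume = 11.1 km² × 524 m = 5.816 km³; 0.83 × 5.816 × (911/1026) = 4.287 km³ of water.
Total added water ≈ 1.415×10^13 m³ over 3.66×10^14 m² → Δh = 0.0387 m.

≈ 0.0387 m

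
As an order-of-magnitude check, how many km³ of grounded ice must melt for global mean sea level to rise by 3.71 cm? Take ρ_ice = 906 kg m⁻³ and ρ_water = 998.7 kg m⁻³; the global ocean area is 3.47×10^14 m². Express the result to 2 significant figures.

Required water volume = Δh × A = 0.0371 m × 3.47×10^14 m² = 1.287×10^13 m³ = 1.287×10^4 km³.
Ice volume = water volume × ρ_w/ρ_ice = 1.287×10^4 × 998.7/906 = 1.4×10^4 km³.

≈ 1.4×10^4 km³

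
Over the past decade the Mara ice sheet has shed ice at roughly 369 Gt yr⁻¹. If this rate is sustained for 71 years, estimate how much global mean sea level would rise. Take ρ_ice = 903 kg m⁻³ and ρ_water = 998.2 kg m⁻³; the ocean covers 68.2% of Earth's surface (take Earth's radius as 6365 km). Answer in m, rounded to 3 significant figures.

≈ 0.0756 m

Total mass lost = 369 Gt/yr × 71 yr = 2.620×10^4 Gt = 2.620×10^16 kg.
ρ_w = 998.2 kg m⁻³, so water volume = 2.620×10^16 / 998.2 = 2.625×10^13 m³.
Δh = 2.625×10^13 / 3.47×10^14 = 0.0756 m.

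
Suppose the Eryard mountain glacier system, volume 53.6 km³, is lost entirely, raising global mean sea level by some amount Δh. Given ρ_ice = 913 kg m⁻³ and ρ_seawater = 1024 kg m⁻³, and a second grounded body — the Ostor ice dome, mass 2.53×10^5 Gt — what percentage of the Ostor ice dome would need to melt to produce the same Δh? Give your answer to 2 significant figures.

Equal sea-level rise means equal mass of meltwater, i.e. equal mass of ice lost.
Ice mass of Eryard: 4.894×10^13 kg; ice mass of Ostor: 2.530×10^17 kg.
Fraction required = 4.894×10^13 / 2.530×10^17 = 1.93×10^-4 → 0.019 %.

≈ 0.019 %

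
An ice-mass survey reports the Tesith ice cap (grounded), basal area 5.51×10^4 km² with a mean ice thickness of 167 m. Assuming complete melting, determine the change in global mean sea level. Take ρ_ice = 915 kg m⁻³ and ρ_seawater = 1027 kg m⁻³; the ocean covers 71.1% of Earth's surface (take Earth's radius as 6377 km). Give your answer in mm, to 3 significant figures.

≈ 22.6 mm

Tesith: ice volume = 5.51×10^4 km² × 167 m = 9202 km³; 9202 × (915/1027) = 8198 km³ of water.
Spread over 3.63×10^14 m² of ocean, Δh = 8.198×10^12 / 3.63×10^14 = 0.0226 m = 22.6 mm.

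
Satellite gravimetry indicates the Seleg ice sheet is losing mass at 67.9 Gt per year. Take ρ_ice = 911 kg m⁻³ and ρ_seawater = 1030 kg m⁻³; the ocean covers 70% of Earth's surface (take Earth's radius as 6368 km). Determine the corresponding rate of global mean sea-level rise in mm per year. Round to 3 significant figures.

ρ_w = 1030 kg m⁻³. Annual water volume added = 67.9 Gt / ρ_w = 6.790×10^13 kg / 1030 kg m⁻³ = 6.592×10^10 m³.
Δh per year = 6.592×10^10 / 3.57×10^14 = 1.85×10^-4 m = 0.185 mm.

≈ 0.185 mm/yr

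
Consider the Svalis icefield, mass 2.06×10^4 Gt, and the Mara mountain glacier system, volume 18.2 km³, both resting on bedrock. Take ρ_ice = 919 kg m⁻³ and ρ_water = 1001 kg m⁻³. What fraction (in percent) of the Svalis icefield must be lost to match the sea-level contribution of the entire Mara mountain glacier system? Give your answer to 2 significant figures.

≈ 0.081 %

Equal sea-level rise means equal mass of meltwater, i.e. equal mass of ice lost.
Ice mass of Mara: 1.673×10^13 kg; ice mass of Svalis: 2.060×10^16 kg.
Fraction required = 1.673×10^13 / 2.060×10^16 = 8.12×10^-4 → 0.081 %.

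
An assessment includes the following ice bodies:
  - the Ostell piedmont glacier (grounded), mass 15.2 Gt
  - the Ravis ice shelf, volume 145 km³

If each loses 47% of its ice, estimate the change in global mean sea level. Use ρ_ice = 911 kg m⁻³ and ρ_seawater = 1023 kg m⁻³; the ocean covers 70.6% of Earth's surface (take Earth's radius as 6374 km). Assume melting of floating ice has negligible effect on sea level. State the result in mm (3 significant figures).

Ostell: 0.47 × 15.2 Gt = 7.144×10^12 kg; dividing by ρ_w = 1023 kg m⁻³ gives 6.983×10^9 m³ of water.
The Ravis ice shelf is floating and already displaces its own weight of water, so its melt adds essentially nothing to sea level.
Total added water ≈ 6.983×10^9 m³ over 3.60×10^14 m² → Δh = 1.94×10^-5 m = 0.0194 mm.

≈ 0.0194 mm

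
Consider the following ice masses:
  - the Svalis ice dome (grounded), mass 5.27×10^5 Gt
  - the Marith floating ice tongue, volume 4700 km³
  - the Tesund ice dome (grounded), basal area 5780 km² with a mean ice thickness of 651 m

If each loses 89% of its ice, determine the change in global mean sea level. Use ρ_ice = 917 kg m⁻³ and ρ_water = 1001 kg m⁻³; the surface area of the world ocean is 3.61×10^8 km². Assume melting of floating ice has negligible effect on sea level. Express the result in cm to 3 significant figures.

Svalis: 0.89 × 5.27×10^5 Gt = 4.690×10^17 kg; dividing by ρ_w = 1001 kg m⁻³ gives 4.686×10^14 m³ of water.
The Marith floating ice tongue is floating and already displaces its own weight of water, so its melt adds essentially nothing to sea level.
Tesund: ice volume = 5780 km² × 651 m = 3763 km³; 0.89 × 3763 × (917/1001) = 3068 km³ of water.
Total added water ≈ 4.716×10^14 m³ over 3.61×10^14 m² → Δh = 1.31 m = 131 cm.

≈ 131 cm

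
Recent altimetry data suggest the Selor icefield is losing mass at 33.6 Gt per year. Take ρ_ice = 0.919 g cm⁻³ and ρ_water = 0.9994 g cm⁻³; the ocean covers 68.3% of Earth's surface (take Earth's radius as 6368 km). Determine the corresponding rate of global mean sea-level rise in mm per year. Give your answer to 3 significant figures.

ρ_w = 0.9994 g cm⁻³ = 999.4 kg m⁻³. Annual water volume added = 33.6 Gt / ρ_w = 3.360×10^13 kg / 999.4 kg m⁻³ = 3.362×10^10 m³.
Δh per year = 3.362×10^10 / 3.48×10^14 = 9.66×10^-5 m = 0.0966 mm.

≈ 0.0966 mm/yr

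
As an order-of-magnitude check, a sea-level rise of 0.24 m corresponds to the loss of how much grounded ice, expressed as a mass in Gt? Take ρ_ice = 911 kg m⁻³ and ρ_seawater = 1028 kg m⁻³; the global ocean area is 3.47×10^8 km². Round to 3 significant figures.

Required water volume = Δh × A = 0.24 m × 3.47×10^14 m² = 8.328×10^13 m³.
ρ_w = 1028 kg m⁻³, so the mass of water = 8.328×10^13 m³ × 1028 kg m⁻³ = 8.561×10^16 kg = 8.56×10^4 Gt (and the same mass of ice, by conservation).

≈ 8.56×10^4 Gt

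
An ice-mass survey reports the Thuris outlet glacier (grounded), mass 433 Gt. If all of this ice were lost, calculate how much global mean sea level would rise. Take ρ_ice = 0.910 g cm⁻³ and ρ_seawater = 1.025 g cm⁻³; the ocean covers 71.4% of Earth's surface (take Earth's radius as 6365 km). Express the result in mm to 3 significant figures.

Thuris: 433 Gt = 4.330×10^14 kg; dividing by ρ_w = 1.025 g cm⁻³ = 1025 kg m⁻³ gives 4.224×10^11 m³ of water.
Spread over 3.64×10^14 m² of ocean, Δh = 4.224×10^11 / 3.64×10^14 = 1.16×10^-3 m = 1.16 mm.

≈ 1.16 mm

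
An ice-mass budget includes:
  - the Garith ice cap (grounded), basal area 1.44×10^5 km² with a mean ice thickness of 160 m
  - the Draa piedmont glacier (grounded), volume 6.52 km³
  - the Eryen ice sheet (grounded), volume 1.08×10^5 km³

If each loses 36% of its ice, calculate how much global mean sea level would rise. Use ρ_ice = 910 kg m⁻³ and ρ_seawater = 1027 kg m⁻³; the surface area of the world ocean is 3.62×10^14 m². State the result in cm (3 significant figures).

Garith: ice volume = 1.44×10^5 km² × 160 m = 2.304×10^4 km³; 0.36 × 2.304×10^4 × (910/1027) = 7349 km³ of water.
Draa: 0.36 × 6.52 km³ × (910/1027) = 2.080 km³ of water.
Eryen: 0.36 × 1.08×10^5 km³ × (910/1027) = 3.445×10^4 km³ of water.
Total added water ≈ 4.180×10^13 m³ over 3.62×10^14 m² → Δh = 0.115 m = 11.5 cm.

≈ 11.5 cm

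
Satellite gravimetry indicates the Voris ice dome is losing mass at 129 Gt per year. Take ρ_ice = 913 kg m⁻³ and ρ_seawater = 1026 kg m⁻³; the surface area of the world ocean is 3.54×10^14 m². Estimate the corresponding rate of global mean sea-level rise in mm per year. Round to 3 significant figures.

≈ 0.355 mm/yr

ρ_w = 1026 kg m⁻³. Annual water volume added = 129 Gt / ρ_w = 1.290×10^14 kg / 1026 kg m⁻³ = 1.257×10^11 m³.
Δh per year = 1.257×10^11 / 3.54×10^14 = 3.55×10^-4 m = 0.355 mm.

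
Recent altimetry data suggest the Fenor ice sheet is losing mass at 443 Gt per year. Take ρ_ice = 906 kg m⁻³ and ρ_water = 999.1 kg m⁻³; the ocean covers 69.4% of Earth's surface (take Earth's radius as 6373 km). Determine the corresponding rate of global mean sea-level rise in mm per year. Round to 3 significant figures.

≈ 1.25 mm/yr

ρ_w = 999.1 kg m⁻³. Annual water volume added = 443 Gt / ρ_w = 4.430×10^14 kg / 999.1 kg m⁻³ = 4.434×10^11 m³.
Δh per year = 4.434×10^11 / 3.54×10^14 = 1.25×10^-3 m = 1.25 mm.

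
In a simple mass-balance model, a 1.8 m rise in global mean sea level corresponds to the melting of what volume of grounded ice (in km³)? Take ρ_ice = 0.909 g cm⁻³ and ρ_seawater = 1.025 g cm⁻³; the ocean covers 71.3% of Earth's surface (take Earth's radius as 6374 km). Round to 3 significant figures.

Required water volume = Δh × A = 1.8 m × 3.64×10^14 m² = 6.552×10^14 m³ = 6.552×10^5 km³.
Ice volume = water volume × ρ_w/ρ_ice = 6.552×10^5 × 1025/909 = 7.39×10^5 km³.

≈ 7.39×10^5 km³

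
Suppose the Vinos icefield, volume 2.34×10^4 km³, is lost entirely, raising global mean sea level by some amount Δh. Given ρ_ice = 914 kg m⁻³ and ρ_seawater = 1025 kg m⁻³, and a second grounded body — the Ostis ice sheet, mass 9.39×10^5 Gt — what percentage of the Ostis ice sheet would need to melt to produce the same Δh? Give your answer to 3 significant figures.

Equal sea-level rise means equal mass of meltwater, i.e. equal mass of ice lost.
Ice mass of Vinos: 2.139×10^16 kg; ice mass of Ostis: 9.390×10^17 kg.
Fraction required = 2.139×10^16 / 9.390×10^17 = 0.0228 → 2.28 %.

≈ 2.28 %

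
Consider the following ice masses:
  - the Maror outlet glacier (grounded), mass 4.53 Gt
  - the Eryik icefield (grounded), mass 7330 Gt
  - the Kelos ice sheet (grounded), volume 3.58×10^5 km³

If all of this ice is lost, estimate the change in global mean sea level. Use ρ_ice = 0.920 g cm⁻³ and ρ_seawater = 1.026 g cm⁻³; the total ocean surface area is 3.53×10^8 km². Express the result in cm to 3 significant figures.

≈ 93.0 cm

Maror: 4.53 Gt = 4.530×10^12 kg; dividing by ρ_w = 1.026 g cm⁻³ = 1026 kg m⁻³ gives 4.415×10^9 m³ of water.
Eryik: 7330 Gt = 7.330×10^15 kg; dividing by ρ_w = 1026 kg m⁻³ gives 7.144×10^12 m³ of water.
Kelos: 3.58×10^5 km³ × (920/1026) = 3.210×10^5 km³ of water.
Total added water ≈ 3.282×10^14 m³ over 3.53×10^14 m² → Δh = 0.930 m = 93.0 cm.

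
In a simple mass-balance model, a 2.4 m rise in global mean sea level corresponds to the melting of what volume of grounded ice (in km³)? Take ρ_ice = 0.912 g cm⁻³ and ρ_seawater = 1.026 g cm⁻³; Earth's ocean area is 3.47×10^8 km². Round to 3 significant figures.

Required water volume = Δh × A = 2.4 m × 3.47×10^14 m² = 8.328×10^14 m³ = 8.328×10^5 km³.
Ice volume = water volume × ρ_w/ρ_ice = 8.328×10^5 × 1026/912 = 9.37×10^5 km³.

≈ 9.37×10^5 km³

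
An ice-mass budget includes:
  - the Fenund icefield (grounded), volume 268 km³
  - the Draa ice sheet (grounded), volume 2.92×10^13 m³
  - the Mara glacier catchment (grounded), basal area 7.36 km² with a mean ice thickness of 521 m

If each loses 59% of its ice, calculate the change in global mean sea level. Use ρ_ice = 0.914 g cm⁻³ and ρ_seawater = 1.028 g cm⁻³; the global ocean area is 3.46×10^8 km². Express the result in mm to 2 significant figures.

Fenund: 0.59 × 268 km³ × (914/1028) = 140.6 km³ of water.
Draa: 0.59 × 2.92×10^13 m³ × (914/1028) = 1.532×10^13 m³ of water.
Mara: ice volume = 7.36 km² × 521 m = 3.835 km³; 0.59 × 3.835 × (914/1028) = 2.012 km³ of water.
Total added water ≈ 1.546×10^13 m³ over 3.46×10^14 m² → Δh = 0.0447 m = 45 mm.

≈ 45 mm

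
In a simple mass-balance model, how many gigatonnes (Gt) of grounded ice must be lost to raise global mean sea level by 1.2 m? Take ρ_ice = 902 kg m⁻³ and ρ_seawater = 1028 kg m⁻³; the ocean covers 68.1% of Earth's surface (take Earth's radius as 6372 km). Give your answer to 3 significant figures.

≈ 4.29×10^5 Gt

Required water volume = Δh × A = 1.2 m × 3.47×10^14 m² = 4.170×10^14 m³.
ρ_w = 1028 kg m⁻³, so the mass of water = 4.170×10^14 m³ × 1028 kg m⁻³ = 4.286×10^17 kg = 4.29×10^5 Gt (and the same mass of ice, by conservation).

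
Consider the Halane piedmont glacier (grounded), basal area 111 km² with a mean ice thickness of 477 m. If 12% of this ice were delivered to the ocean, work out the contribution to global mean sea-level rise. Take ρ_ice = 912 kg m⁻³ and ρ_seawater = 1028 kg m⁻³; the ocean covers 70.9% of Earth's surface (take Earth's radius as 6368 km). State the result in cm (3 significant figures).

Halane: ice volume = 111 km² × 477 m = 52.95 km³; 0.12 × 52.95 × (912/1028) = 5.637 km³ of water.
Spread over 3.61×10^14 m² of ocean, Δh = 5.637×10^9 / 3.61×10^14 = 1.56×10^-5 m = 1.56×10^-3 cm.

≈ 1.56×10^-3 cm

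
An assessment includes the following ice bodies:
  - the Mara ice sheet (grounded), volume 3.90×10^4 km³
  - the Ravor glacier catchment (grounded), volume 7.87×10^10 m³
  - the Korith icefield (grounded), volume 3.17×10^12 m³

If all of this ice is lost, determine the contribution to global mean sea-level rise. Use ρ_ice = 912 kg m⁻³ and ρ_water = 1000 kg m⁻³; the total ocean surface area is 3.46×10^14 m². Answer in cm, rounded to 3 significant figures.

Mara: 3.90×10^4 km³ × (912/1000) = 3.557×10^4 km³ of water.
Ravor: 7.87×10^10 m³ × (912/1000) = 7.177×10^10 m³ of water.
Korith: 3.17×10^12 m³ × (912/1000) = 2.891×10^12 m³ of water.
Total added water ≈ 3.853×10^13 m³ over 3.46×10^14 m² → Δh = 0.111 m = 11.1 cm.

≈ 11.1 cm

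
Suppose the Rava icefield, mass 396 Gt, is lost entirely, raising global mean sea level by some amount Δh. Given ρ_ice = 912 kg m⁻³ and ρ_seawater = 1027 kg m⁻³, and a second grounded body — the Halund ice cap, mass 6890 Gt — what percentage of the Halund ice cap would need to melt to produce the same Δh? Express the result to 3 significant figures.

Equal sea-level rise means equal mass of meltwater, i.e. equal mass of ice lost.
Ice mass of Rava: 3.960×10^14 kg; ice mass of Halund: 6.890×10^15 kg.
Fraction required = 3.960×10^14 / 6.890×10^15 = 0.0575 → 5.75 %.

≈ 5.75 %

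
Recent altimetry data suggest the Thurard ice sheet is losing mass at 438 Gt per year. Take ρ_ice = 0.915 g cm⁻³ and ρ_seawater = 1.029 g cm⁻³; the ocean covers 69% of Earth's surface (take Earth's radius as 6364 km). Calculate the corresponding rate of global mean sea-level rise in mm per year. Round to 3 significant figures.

≈ 1.21 mm/yr

ρ_w = 1.029 g cm⁻³ = 1029 kg m⁻³. Annual water volume added = 438 Gt / ρ_w = 4.380×10^14 kg / 1029 kg m⁻³ = 4.257×10^11 m³.
Δh per year = 4.257×10^11 / 3.51×10^14 = 1.21×10^-3 m = 1.21 mm.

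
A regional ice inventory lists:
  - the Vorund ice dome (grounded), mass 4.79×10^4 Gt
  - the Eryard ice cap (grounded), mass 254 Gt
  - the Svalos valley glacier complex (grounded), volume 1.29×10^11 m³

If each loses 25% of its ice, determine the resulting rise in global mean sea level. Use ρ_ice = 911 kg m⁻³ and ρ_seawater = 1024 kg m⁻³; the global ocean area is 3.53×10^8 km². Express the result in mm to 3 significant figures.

Vorund: 0.25 × 4.79×10^4 Gt = 1.198×10^16 kg; dividing by ρ_w = 1024 kg m⁻³ gives 1.169×10^13 m³ of water.
Eryard: 0.25 × 254 Gt = 6.350×10^13 kg; dividing by ρ_w = 1024 kg m⁻³ gives 6.201×10^10 m³ of water.
Svalos: 0.25 × 1.29×10^11 m³ × (911/1024) = 2.869×10^10 m³ of water.
Total added water ≈ 1.179×10^13 m³ over 3.53×10^14 m² → Δh = 0.0334 m = 33.4 mm.

≈ 33.4 mm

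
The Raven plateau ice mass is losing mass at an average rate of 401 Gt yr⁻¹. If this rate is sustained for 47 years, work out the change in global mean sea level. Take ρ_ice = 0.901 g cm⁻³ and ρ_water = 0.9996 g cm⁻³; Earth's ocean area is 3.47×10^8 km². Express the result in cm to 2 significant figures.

Total mass lost = 401 Gt/yr × 47 yr = 1.885×10^4 Gt = 1.885×10^16 kg.
ρ_w = 0.9996 g cm⁻³ = 999.6 kg m⁻³, so water volume = 1.885×10^16 / 999.6 = 1.885×10^13 m³.
Δh = 1.885×10^13 / 3.47×10^14 = 0.0543 m = 5.4 cm.

≈ 5.4 cm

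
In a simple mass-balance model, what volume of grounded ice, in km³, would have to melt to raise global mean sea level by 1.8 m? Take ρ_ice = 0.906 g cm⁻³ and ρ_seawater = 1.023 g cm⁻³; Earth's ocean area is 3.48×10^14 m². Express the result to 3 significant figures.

≈ 7.07×10^5 km³

Required water volume = Δh × A = 1.8 m × 3.48×10^14 m² = 6.264×10^14 m³ = 6.264×10^5 km³.
Ice volume = water volume × ρ_w/ρ_ice = 6.264×10^5 × 1023/906 = 7.07×10^5 km³.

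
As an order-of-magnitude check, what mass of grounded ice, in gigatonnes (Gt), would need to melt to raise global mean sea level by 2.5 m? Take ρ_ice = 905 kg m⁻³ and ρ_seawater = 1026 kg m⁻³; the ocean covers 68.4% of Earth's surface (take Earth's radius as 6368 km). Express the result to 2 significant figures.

≈ 8.9×10^5 Gt

Required water volume = Δh × A = 2.5 m × 3.49×10^14 m² = 8.714×10^14 m³.
ρ_w = 1026 kg m⁻³, so the mass of water = 8.714×10^14 m³ × 1026 kg m⁻³ = 8.940×10^17 kg = 8.9×10^5 Gt (and the same mass of ice, by conservation).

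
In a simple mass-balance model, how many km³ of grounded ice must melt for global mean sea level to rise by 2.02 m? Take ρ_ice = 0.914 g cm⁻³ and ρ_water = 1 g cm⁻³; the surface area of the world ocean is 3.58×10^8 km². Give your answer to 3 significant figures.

Required water volume = Δh × A = 2.02 m × 3.58×10^14 m² = 7.232×10^14 m³ = 7.232×10^5 km³.
Ice volume = water volume × ρ_w/ρ_ice = 7.232×10^5 × 1000/914 = 7.91×10^5 km³.

≈ 7.91×10^5 km³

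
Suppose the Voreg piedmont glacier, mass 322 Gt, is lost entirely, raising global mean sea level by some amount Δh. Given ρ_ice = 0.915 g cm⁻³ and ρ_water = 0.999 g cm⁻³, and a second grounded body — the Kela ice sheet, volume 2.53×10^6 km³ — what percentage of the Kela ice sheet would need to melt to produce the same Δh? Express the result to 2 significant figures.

≈ 0.014 %

Equal sea-level rise means equal mass of meltwater, i.e. equal mass of ice lost.
Ice mass of Voreg: 3.220×10^14 kg; ice mass of Kela: 2.315×10^18 kg.
Fraction required = 3.220×10^14 / 2.315×10^18 = 1.39×10^-4 → 0.014 %.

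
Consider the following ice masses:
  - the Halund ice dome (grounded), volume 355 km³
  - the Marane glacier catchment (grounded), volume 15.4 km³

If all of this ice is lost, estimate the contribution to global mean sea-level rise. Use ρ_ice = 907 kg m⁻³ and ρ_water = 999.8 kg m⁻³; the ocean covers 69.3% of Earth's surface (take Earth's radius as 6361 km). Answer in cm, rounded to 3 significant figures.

≈ 0.0954 cm

Halund: 355 km³ × (907/999.8) = 322.0 km³ of water.
Marane: 15.4 km³ × (907/999.8) = 13.97 km³ of water.
Total added water ≈ 3.360×10^11 m³ over 3.52×10^14 m² → Δh = 9.54×10^-4 m = 0.0954 cm.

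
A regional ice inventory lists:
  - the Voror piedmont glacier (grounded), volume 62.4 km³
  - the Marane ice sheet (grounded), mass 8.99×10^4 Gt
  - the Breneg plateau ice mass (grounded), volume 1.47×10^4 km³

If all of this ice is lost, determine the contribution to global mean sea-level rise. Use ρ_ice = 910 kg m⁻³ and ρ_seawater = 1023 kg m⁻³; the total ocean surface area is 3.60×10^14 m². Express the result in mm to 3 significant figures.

≈ 281 mm

Voror: 62.4 km³ × (910/1023) = 55.51 km³ of water.
Marane: 8.99×10^4 Gt = 8.990×10^16 kg; dividing by ρ_w = 1023 kg m⁻³ gives 8.788×10^13 m³ of water.
Breneg: 1.47×10^4 km³ × (910/1023) = 1.308×10^4 km³ of water.
Total added water ≈ 1.010×10^14 m³ over 3.60×10^14 m² → Δh = 0.281 m = 281 mm.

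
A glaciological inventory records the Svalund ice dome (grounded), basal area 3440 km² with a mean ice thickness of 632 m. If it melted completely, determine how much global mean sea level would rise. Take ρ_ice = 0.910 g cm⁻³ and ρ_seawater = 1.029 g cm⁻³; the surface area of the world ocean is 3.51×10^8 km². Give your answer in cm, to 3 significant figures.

≈ 0.548 cm

Svalund: ice volume = 3440 km² × 632 m = 2174 km³; 2174 × (910/1029) = 1923 km³ of water.
Spread over 3.51×10^14 m² of ocean, Δh = 1.923×10^12 / 3.51×10^14 = 5.48×10^-3 m = 0.548 cm.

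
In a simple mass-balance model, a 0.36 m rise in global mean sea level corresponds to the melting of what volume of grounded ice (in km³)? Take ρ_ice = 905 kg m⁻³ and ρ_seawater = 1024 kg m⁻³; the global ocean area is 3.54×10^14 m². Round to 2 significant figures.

≈ 1.4×10^5 km³

Required water volume = Δh × A = 0.36 m × 3.54×10^14 m² = 1.274×10^14 m³ = 1.274×10^5 km³.
Ice volume = water volume × ρ_w/ρ_ice = 1.274×10^5 × 1024/905 = 1.4×10^5 km³.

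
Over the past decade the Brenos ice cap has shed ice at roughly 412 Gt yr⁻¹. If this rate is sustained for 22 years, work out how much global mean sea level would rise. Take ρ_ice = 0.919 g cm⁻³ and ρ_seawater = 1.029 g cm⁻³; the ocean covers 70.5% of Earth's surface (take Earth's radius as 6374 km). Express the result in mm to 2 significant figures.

Total mass lost = 412 Gt/yr × 22 yr = 9064 Gt = 9.064×10^15 kg.
ρ_w = 1.029 g cm⁻³ = 1029 kg m⁻³, so water volume = 9.064×10^15 / 1029 = 8.809×10^12 m³.
Δh = 8.809×10^12 / 3.60×10^14 = 0.0245 m = 24 mm.

≈ 24 mm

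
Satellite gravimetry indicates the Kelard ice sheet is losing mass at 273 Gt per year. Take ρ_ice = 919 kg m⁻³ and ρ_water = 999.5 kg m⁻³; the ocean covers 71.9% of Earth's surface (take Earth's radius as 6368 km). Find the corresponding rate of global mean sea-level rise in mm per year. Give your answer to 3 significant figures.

ρ_w = 999.5 kg m⁻³. Annual water volume added = 273 Gt / ρ_w = 2.730×10^14 kg / 999.5 kg m⁻³ = 2.731×10^11 m³.
Δh per year = 2.731×10^11 / 3.66×10^14 = 7.45×10^-4 m = 0.745 mm.

≈ 0.745 mm/yr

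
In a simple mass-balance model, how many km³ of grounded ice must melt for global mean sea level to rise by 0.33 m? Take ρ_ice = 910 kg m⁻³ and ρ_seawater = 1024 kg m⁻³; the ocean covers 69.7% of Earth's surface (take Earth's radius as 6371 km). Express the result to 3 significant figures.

Required water volume = Δh × A = 0.33 m × 3.56×10^14 m² = 1.173×10^14 m³ = 1.173×10^5 km³.
Ice volume = water volume × ρ_w/ρ_ice = 1.173×10^5 × 1024/910 = 1.32×10^5 km³.

≈ 1.32×10^5 km³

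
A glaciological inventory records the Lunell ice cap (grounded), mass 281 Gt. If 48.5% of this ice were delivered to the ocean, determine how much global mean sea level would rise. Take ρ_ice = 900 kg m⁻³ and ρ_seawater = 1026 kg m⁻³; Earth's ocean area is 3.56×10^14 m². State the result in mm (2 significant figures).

≈ 0.37 mm

Lunell: 0.485 × 281 Gt = 1.363×10^14 kg; dividing by ρ_w = 1026 kg m⁻³ gives 1.328×10^11 m³ of water.
Spread over 3.56×10^14 m² of ocean, Δh = 1.328×10^11 / 3.56×10^14 = 3.73×10^-4 m = 0.37 mm.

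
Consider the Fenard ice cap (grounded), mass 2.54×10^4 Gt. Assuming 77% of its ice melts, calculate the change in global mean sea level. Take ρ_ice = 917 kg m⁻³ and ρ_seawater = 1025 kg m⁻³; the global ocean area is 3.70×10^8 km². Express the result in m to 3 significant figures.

≈ 0.0516 m

Fenard: 0.77 × 2.54×10^4 Gt = 1.956×10^16 kg; dividing by ρ_w = 1025 kg m⁻³ gives 1.908×10^13 m³ of water.
Spread over 3.70×10^14 m² of ocean, Δh = 1.908×10^13 / 3.70×10^14 = 0.0516 m.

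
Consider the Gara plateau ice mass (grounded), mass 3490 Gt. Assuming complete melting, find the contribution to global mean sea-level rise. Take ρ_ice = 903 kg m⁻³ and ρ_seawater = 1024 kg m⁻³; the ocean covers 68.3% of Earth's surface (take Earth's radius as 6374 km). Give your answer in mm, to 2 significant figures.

≈ 9.8 mm

Gara: 3490 Gt = 3.490×10^15 kg; dividing by ρ_w = 1024 kg m⁻³ gives 3.408×10^12 m³ of water.
Spread over 3.49×10^14 m² of ocean, Δh = 3.408×10^12 / 3.49×10^14 = 9.77×10^-3 m = 9.8 mm.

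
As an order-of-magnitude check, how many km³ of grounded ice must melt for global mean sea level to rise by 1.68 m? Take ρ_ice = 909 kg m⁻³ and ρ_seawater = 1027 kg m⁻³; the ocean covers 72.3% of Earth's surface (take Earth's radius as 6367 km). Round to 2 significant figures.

Required water volume = Δh × A = 1.68 m × 3.68×10^14 m² = 6.188×10^14 m³ = 6.188×10^5 km³.
Ice volume = water volume × ρ_w/ρ_ice = 6.188×10^5 × 1027/909 = 7.0×10^5 km³.

≈ 7.0×10^5 km³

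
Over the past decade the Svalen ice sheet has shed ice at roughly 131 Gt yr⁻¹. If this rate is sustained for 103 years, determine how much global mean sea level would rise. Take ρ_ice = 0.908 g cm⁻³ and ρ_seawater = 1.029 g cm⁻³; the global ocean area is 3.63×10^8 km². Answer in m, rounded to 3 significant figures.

≈ 0.0361 m

Total mass lost = 131 Gt/yr × 103 yr = 1.349×10^4 Gt = 1.349×10^16 kg.
ρ_w = 1.029 g cm⁻³ = 1029 kg m⁻³, so water volume = 1.349×10^16 / 1029 = 1.311×10^13 m³.
Δh = 1.311×10^13 / 3.63×10^14 = 0.0361 m.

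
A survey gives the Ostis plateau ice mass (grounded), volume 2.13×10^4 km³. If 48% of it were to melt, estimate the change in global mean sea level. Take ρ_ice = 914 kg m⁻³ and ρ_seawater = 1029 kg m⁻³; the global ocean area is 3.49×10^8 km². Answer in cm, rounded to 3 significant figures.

Ostis: 0.48 × 2.13×10^4 km³ × (914/1029) = 9081 km³ of water.
Spread over 3.49×10^14 m² of ocean, Δh = 9.081×10^12 / 3.49×10^14 = 0.0260 m = 2.60 cm.

≈ 2.60 cm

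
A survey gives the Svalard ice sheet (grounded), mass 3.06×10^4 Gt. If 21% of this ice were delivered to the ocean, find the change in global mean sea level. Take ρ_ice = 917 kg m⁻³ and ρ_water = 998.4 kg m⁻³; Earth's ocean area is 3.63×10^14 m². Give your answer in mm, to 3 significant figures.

Svalard: 0.21 × 3.06×10^4 Gt = 6.426×10^15 kg; dividing by ρ_w = 998.4 kg m⁻³ gives 6.436×10^12 m³ of water.
Spread over 3.63×10^14 m² of ocean, Δh = 6.436×10^12 / 3.63×10^14 = 0.0177 m = 17.7 mm.

≈ 17.7 mm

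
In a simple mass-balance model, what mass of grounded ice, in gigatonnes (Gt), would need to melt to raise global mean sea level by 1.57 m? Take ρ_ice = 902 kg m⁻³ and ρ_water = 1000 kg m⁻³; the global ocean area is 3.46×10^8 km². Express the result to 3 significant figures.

≈ 5.43×10^5 Gt

Required water volume = Δh × A = 1.57 m × 3.46×10^14 m² = 5.432×10^14 m³.
ρ_w = 1000 kg m⁻³, so the mass of water = 5.432×10^14 m³ × 1000 kg m⁻³ = 5.432×10^17 kg = 5.43×10^5 Gt (and the same mass of ice, by conservation).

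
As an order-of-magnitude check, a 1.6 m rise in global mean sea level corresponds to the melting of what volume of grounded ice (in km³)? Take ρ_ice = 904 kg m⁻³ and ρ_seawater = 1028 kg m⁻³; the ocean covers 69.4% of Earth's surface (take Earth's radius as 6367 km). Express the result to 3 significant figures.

Required water volume = Δh × A = 1.6 m × 3.54×10^14 m² = 5.657×10^14 m³ = 5.657×10^5 km³.
Ice volume = water volume × ρ_w/ρ_ice = 5.657×10^5 × 1028/904 = 6.43×10^5 km³.

≈ 6.43×10^5 km³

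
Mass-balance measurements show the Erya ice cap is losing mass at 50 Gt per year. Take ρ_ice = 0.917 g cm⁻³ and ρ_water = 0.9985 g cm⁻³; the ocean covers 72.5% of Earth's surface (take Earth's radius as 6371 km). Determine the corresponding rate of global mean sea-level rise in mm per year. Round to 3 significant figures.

ρ_w = 0.9985 g cm⁻³ = 998.5 kg m⁻³. Annual water volume added = 50 Gt / ρ_w = 5.000×10^13 kg / 998.5 kg m⁻³ = 5.008×10^10 m³.
Δh per year = 5.008×10^10 / 3.70×10^14 = 1.35×10^-4 m = 0.135 mm.

≈ 0.135 mm/yr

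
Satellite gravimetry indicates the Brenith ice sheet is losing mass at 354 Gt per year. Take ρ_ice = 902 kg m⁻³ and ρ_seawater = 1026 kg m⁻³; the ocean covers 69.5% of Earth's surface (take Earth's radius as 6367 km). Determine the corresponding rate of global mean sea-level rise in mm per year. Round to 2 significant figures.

≈ 0.97 mm/yr

ρ_w = 1026 kg m⁻³. Annual water volume added = 354 Gt / ρ_w = 3.540×10^14 kg / 1026 kg m⁻³ = 3.450×10^11 m³.
Δh per year = 3.450×10^11 / 3.54×10^14 = 9.75×10^-4 m = 0.97 mm.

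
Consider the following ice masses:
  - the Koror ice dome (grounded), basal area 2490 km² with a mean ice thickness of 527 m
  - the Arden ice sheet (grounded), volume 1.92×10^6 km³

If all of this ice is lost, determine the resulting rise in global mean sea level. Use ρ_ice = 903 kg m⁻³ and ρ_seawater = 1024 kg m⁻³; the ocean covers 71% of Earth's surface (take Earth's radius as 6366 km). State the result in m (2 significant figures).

Koror: ice volume = 2490 km² × 527 m = 1312 km³; 1312 × (903/1024) = 1157 km³ of water.
Arden: 1.92×10^6 km³ × (903/1024) = 1.693×10^6 km³ of water.
Total added water ≈ 1.694×10^15 m³ over 3.62×10^14 m² → Δh = 4.69 m.

≈ 4.7 m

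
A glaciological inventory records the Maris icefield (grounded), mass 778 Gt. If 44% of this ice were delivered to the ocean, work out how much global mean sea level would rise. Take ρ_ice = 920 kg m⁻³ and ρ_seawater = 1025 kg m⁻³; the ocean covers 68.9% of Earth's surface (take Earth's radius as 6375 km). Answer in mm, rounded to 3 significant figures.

Maris: 0.44 × 778 Gt = 3.423×10^14 kg; dividing by ρ_w = 1025 kg m⁻³ gives 3.340×10^11 m³ of water.
Spread over 3.52×10^14 m² of ocean, Δh = 3.340×10^11 / 3.52×10^14 = 9.49×10^-4 m = 0.949 mm.

≈ 0.949 mm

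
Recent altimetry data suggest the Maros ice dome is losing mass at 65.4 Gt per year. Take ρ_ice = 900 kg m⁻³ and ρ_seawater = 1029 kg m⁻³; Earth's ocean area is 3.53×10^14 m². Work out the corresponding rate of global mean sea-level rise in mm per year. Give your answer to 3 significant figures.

ρ_w = 1029 kg m⁻³. Annual water volume added = 65.4 Gt / ρ_w = 6.540×10^13 kg / 1029 kg m⁻³ = 6.356×10^10 m³.
Δh per year = 6.356×10^10 / 3.53×10^14 = 1.80×10^-4 m = 0.180 mm.

≈ 0.180 mm/yr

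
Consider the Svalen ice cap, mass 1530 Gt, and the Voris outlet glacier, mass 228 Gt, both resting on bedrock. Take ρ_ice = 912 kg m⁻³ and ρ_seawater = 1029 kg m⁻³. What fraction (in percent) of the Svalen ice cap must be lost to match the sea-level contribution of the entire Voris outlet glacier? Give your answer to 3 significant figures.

Equal sea-level rise means equal mass of meltwater, i.e. equal mass of ice lost.
Ice mass of Voris: 2.280×10^14 kg; ice mass of Svalen: 1.530×10^15 kg.
Fraction required = 2.280×10^14 / 1.530×10^15 = 0.149 → 14.9 %.

≈ 14.9 %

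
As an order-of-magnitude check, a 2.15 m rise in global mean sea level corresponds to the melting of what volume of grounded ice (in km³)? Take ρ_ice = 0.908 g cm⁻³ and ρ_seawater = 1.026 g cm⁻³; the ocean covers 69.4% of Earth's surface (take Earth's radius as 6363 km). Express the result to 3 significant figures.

Required water volume = Δh × A = 2.15 m × 3.53×10^14 m² = 7.592×10^14 m³ = 7.592×10^5 km³.
Ice volume = water volume × ρ_w/ρ_ice = 7.592×10^5 × 1026/908 = 8.58×10^5 km³.

≈ 8.58×10^5 km³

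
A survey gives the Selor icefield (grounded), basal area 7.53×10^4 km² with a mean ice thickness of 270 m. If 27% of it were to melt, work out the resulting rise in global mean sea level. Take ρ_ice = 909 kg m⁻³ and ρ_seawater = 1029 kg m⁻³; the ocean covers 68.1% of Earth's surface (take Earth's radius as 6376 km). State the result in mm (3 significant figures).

Selor: ice volume = 7.53×10^4 km² × 270 m = 2.033×10^4 km³; 0.27 × 2.033×10^4 × (909/1029) = 4849 km³ of water.
Spread over 3.48×10^14 m² of ocean, Δh = 4.849×10^12 / 3.48×10^14 = 0.0139 m = 13.9 mm.

≈ 13.9 mm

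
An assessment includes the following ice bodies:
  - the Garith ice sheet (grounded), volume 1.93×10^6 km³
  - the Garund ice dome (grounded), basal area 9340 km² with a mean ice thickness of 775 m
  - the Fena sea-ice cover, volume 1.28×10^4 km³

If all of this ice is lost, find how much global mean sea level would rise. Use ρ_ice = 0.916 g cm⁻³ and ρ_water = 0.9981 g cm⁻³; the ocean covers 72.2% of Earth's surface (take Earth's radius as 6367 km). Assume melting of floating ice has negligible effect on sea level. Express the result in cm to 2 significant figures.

Garith: 1.93×10^6 km³ × (916/998.1) = 1.771×10^6 km³ of water.
Garund: ice volume = 9340 km² × 775 m = 7238 km³; 7238 × (916/998.1) = 6643 km³ of water.
The Fena sea-ice cover is floating and already displaces its own weight of water, so its melt adds essentially nothing to sea level.
Total added water ≈ 1.778×10^15 m³ over 3.68×10^14 m² → Δh = 4.83 m = 480 cm.

≈ 480 cm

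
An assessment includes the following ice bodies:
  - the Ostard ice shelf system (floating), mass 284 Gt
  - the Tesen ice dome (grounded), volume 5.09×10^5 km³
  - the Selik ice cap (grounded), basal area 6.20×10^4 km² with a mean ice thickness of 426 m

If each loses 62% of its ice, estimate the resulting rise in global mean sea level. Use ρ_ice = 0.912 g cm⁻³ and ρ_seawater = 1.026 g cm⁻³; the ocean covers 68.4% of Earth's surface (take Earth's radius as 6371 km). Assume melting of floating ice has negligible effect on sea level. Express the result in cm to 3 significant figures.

≈ 84.6 cm

The Ostard ice shelf system is floating and already displaces its own weight of water, so its melt adds essentially nothing to sea level.
Tesen: 0.62 × 5.09×10^5 km³ × (912/1026) = 2.805×10^5 km³ of water.
Selik: ice volume = 6.20×10^4 km² × 426 m = 2.641×10^4 km³; 0.62 × 2.641×10^4 × (912/1026) = 1.456×10^4 km³ of water.
Total added water ≈ 2.951×10^14 m³ over 3.49×10^14 m² → Δh = 0.846 m = 84.6 cm.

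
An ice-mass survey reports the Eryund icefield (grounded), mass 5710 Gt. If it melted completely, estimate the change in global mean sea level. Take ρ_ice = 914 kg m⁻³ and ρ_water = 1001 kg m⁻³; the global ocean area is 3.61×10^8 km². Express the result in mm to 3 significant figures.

≈ 15.8 mm

Eryund: 5710 Gt = 5.710×10^15 kg; dividing by ρ_w = 1001 kg m⁻³ gives 5.704×10^12 m³ of water.
Spread over 3.61×10^14 m² of ocean, Δh = 5.704×10^12 / 3.61×10^14 = 0.0158 m = 15.8 mm.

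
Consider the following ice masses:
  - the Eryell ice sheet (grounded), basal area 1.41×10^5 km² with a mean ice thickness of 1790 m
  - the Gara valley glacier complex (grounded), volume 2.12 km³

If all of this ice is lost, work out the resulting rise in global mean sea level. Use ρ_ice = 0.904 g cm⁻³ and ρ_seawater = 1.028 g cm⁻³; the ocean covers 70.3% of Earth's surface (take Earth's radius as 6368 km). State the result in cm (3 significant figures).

Eryell: ice volume = 1.41×10^5 km² × 1790 m = 2.524×10^5 km³; 2.524×10^5 × (904/1028) = 2.219×10^5 km³ of water.
Gara: 2.12 km³ × (904/1028) = 1.864 km³ of water.
Total added water ≈ 2.219×10^14 m³ over 3.58×10^14 m² → Δh = 0.620 m = 62.0 cm.

≈ 62.0 cm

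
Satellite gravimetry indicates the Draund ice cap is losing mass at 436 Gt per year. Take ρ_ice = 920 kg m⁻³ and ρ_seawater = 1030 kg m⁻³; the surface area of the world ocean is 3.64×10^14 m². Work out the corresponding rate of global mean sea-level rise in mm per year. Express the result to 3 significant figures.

ρ_w = 1030 kg m⁻³. Annual water volume added = 436 Gt / ρ_w = 4.360×10^14 kg / 1030 kg m⁻³ = 4.233×10^11 m³.
Δh per year = 4.233×10^11 / 3.64×10^14 = 1.16×10^-3 m = 1.16 mm.

≈ 1.16 mm/yr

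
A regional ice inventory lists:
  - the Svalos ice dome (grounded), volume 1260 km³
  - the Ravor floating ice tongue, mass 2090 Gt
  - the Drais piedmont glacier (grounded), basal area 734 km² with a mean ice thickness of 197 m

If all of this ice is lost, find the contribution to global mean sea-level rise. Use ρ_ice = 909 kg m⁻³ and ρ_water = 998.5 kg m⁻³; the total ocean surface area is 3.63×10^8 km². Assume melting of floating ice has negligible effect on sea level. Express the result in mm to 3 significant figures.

Svalos: 1260 km³ × (909/998.5) = 1147 km³ of water.
The Ravor floating ice tongue is floating and already displaces its own weight of water, so its melt adds essentially nothing to sea level.
Drais: ice volume = 734 km² × 197 m = 144.6 km³; 144.6 × (909/998.5) = 131.6 km³ of water.
Total added water ≈ 1.279×10^12 m³ over 3.63×10^14 m² → Δh = 3.52×10^-3 m = 3.52 mm.

≈ 3.52 mm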